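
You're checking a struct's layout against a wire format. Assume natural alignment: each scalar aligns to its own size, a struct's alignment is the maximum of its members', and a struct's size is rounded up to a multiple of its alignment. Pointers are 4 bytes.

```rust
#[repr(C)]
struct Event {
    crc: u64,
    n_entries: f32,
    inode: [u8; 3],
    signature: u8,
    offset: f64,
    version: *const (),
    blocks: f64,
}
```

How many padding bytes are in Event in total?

4

crc at 0 (size 8, align 8) → ends 8
n_entries at 8 (size 4, align 4) → ends 12
inode at 12 (size 3, align 1) → ends 15
signature at 15 (size 1, align 1) → ends 16
offset at 16 (size 8, align 8) → ends 24
version at 24 (size 4, align 4) → ends 28
pad 4 to align 8 for blocks
blocks at 32 (size 8, align 8) → ends 40
total 40 bytes, alignment 8
data bytes 36, size 40 → padding 4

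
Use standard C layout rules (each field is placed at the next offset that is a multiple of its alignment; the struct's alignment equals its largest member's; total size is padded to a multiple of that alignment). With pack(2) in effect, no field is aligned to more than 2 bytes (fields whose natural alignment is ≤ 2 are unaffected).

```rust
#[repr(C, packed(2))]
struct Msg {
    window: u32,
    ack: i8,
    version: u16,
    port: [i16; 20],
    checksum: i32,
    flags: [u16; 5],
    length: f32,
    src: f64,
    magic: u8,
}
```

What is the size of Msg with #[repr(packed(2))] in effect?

76

0..4  window  (4B, 2-aligned)
4..5  ack  (1B, 1-aligned)
5..6  -- padding (1B)
6..8  version  (2B, 2-aligned)
8..48  port  (40B, 2-aligned)
48..52  checksum  (4B, 2-aligned)
52..62  flags  (10B, 2-aligned)
62..66  length  (4B, 2-aligned)
66..74  src  (8B, 2-aligned)
74..75  magic  (1B, 1-aligned)
75..76  -- tail padding (1B)
sizeof = 76, alignof = 2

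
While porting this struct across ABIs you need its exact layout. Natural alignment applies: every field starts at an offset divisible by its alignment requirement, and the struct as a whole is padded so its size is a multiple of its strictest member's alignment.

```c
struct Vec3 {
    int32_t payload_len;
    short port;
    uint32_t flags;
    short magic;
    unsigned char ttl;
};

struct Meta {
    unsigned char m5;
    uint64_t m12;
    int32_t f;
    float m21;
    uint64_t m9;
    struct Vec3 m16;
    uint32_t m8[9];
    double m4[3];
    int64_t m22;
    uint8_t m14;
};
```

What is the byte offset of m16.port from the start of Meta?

Vec3: @0: payload_len [4B, align 4] → 4; @4: port [2B, align 2] → 6; +2 pad (align 4); @8: flags [4B, align 4] → 12; @12: magic [2B, align 2] → 14; @14: ttl [1B, align 1] → 15; +1 tail pad (align 4); size 16, align 4
@0: m5 [1B, align 1] → 1
+7 pad (align 8)
@8: m12 [8B, align 8] → 16
@16: f [4B, align 4] → 20
@20: m21 [4B, align 4] → 24
@24: m9 [8B, align 8] → 32
@32: m16 [16B, align 4] → 48
within Vec3: port at 4
32 + 4 = 36

36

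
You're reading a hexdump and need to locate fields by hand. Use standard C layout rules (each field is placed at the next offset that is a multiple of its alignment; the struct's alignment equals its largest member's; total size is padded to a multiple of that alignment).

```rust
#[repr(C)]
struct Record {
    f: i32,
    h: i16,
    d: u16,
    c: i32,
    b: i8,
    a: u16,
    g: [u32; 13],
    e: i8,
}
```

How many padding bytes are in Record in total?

4

0..4  f  (4B, 4-aligned)
4..6  h  (2B, 2-aligned)
6..8  d  (2B, 2-aligned)
8..12  c  (4B, 4-aligned)
12..13  b  (1B, 1-aligned)
13..14  -- padding (1B)
14..16  a  (2B, 2-aligned)
16..68  g  (52B, 4-aligned)
68..69  e  (1B, 1-aligned)
69..72  -- tail padding (3B)
sizeof = 72, alignof = 4
data bytes 68, size 72 → padding 4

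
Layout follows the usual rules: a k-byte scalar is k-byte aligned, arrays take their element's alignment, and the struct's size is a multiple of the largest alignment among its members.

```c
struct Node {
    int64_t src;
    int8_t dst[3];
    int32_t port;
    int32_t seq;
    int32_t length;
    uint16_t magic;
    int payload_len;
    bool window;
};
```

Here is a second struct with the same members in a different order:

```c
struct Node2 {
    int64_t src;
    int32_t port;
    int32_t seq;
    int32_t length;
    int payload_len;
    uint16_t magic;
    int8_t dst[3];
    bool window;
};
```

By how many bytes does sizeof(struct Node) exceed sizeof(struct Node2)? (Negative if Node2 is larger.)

8

@0: src [8B, align 8] → 8
@8: dst [3B, align 1] → 11
+1 pad (align 4)
@12: port [4B, align 4] → 16
@16: seq [4B, align 4] → 20
@20: length [4B, align 4] → 24
@24: magic [2B, align 2] → 26
+2 pad (align 4)
@28: payload_len [4B, align 4] → 32
@32: window [1B, align 1] → 33
+7 tail pad (align 8)
size 40, align 8
— Node2 —
@0: src [8B, align 8] → 8
@8: port [4B, align 4] → 12
@12: seq [4B, align 4] → 16
@16: length [4B, align 4] → 20
@20: payload_len [4B, align 4] → 24
@24: magic [2B, align 2] → 26
@26: dst [3B, align 1] → 29
@29: window [1B, align 1] → 30
+2 tail pad (align 8)
size 32, align 8
40 − 32 = 8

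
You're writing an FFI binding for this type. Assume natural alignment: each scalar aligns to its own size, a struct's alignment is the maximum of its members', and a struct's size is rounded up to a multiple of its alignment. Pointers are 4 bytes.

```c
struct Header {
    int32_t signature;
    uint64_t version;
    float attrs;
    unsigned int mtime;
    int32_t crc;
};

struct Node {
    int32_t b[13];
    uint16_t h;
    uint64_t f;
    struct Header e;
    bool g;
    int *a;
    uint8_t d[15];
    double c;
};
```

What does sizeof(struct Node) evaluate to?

128 bytes

Header: signature at 0 (size 4, align 4) → ends 4; pad 4 to align 8 for version; version at 8 (size 8, align 8) → ends 16; attrs at 16 (size 4, align 4) → ends 20; mtime at 20 (size 4, align 4) → ends 24; crc at 24 (size 4, align 4) → ends 28; tail pad 4 to reach multiple of 8; total 32 bytes, alignment 8
b at 0 (size 52, align 4) → ends 52
h at 52 (size 2, align 2) → ends 54
pad 2 to align 8 for f
f at 56 (size 8, align 8) → ends 64
e at 64 (size 32, align 8) → ends 96
g at 96 (size 1, align 1) → ends 97
pad 3 to align 4 for a
a at 100 (size 4, align 4) → ends 104
d at 104 (size 15, align 1) → ends 119
pad 1 to align 8 for c
c at 120 (size 8, align 8) → ends 128
total 128 bytes, alignment 8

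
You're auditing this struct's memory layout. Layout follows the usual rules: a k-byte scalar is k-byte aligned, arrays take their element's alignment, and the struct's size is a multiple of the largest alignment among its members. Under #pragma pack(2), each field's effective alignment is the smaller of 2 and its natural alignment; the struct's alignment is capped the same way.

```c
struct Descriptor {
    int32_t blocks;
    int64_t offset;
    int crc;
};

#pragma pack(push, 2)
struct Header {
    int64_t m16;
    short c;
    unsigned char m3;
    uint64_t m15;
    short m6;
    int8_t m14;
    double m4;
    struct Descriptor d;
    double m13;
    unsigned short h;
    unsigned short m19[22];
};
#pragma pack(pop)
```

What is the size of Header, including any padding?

110 bytes

Descriptor: blocks at 0 (size 4, align 4) → ends 4; pad 4 to align 8 for offset; offset at 8 (size 8, align 8) → ends 16; crc at 16 (size 4, align 4) → ends 20; tail pad 4 to reach multiple of 8; total 24 bytes, alignment 8
m16 at 0 (size 8, align 2) → ends 8
c at 8 (size 2, align 2) → ends 10
m3 at 10 (size 1, align 1) → ends 11
pad 1 to align 2 for m15
m15 at 12 (size 8, align 2) → ends 20
m6 at 20 (size 2, align 2) → ends 22
m14 at 22 (size 1, align 1) → ends 23
pad 1 to align 2 for m4
m4 at 24 (size 8, align 2) → ends 32
d at 32 (size 24, align 2) → ends 56
m13 at 56 (size 8, align 2) → ends 64
h at 64 (size 2, align 2) → ends 66
m19 at 66 (size 44, align 2) → ends 110
total 110 bytes, alignment 2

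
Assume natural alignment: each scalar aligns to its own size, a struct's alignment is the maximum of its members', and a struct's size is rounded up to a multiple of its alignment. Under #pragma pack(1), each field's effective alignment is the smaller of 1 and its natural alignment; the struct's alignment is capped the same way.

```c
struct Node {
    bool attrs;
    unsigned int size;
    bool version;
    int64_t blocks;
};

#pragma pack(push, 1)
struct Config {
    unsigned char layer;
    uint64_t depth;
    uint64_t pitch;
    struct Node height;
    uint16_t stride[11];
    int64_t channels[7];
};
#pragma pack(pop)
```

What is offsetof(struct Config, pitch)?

9

Node: attrs at 0 (size 1, align 1) → ends 1; pad 3 to align 4 for size; size at 4 (size 4, align 4) → ends 8; version at 8 (size 1, align 1) → ends 9; pad 7 to align 8 for blocks; blocks at 16 (size 8, align 8) → ends 24; total 24 bytes, alignment 8
layer at 0 (size 1, align 1) → ends 1
depth at 1 (size 8, align 1) → ends 9
pitch at 9 (size 8, align 1) → ends 17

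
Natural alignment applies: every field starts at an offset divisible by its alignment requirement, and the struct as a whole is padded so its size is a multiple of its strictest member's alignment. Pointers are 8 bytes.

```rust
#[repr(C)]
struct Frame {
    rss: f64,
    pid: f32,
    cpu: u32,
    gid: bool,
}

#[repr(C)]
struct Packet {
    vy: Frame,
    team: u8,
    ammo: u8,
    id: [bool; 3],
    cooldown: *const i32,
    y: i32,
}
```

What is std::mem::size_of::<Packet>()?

48 bytes

Frame: @0: rss [8B, align 8] → 8; @8: pid [4B, align 4] → 12; @12: cpu [4B, align 4] → 16; @16: gid [1B, align 1] → 17; +7 tail pad (align 8); size 24, align 8
@0: vy [24B, align 8] → 24
@24: team [1B, align 1] → 25
@25: ammo [1B, align 1] → 26
@26: id [3B, align 1] → 29
+3 pad (align 8)
@32: cooldown [8B, align 8] → 40
@40: y [4B, align 4] → 44
+4 tail pad (align 8)
size 48, align 8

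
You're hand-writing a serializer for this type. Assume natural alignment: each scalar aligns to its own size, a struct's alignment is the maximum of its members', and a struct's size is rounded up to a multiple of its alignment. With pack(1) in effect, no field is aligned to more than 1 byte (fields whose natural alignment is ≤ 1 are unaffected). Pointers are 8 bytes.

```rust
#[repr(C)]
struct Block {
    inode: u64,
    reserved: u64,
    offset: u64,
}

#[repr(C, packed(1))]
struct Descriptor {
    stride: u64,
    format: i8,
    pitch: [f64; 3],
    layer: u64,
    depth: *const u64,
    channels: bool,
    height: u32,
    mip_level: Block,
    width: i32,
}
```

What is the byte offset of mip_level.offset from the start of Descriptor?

70

Block: 0..8  inode  (8B, 8-aligned); 8..16  reserved  (8B, 8-aligned); 16..24  offset  (8B, 8-aligned); sizeof = 24, alignof = 8
0..8  stride  (8B, 1-aligned)
8..9  format  (1B, 1-aligned)
9..33  pitch  (24B, 1-aligned)
33..41  layer  (8B, 1-aligned)
41..49  depth  (8B, 1-aligned)
49..50  channels  (1B, 1-aligned)
50..54  height  (4B, 1-aligned)
54..78  mip_level  (24B, 1-aligned)
within Block: offset at 16
54 + 16 = 70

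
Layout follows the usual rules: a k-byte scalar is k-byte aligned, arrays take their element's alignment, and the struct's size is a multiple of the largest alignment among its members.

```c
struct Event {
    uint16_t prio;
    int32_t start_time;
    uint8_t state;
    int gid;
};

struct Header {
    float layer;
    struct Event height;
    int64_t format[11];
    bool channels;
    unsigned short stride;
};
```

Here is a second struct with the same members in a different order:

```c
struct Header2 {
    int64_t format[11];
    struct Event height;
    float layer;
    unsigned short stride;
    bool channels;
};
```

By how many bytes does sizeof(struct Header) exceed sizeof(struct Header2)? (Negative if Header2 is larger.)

8

Event: @0: prio [2B, align 2] → 2; +2 pad (align 4); @4: start_time [4B, align 4] → 8; @8: state [1B, align 1] → 9; +3 pad (align 4); @12: gid [4B, align 4] → 16; size 16, align 4
@0: layer [4B, align 4] → 4
@4: height [16B, align 4] → 20
+4 pad (align 8)
@24: format [88B, align 8] → 112
@112: channels [1B, align 1] → 113
+1 pad (align 2)
@114: stride [2B, align 2] → 116
+4 tail pad (align 8)
size 120, align 8
— Header2 —
@0: format [88B, align 8] → 88
@88: height [16B, align 4] → 104
@104: layer [4B, align 4] → 108
@108: stride [2B, align 2] → 110
@110: channels [1B, align 1] → 111
+1 tail pad (align 8)
size 112, align 8
120 − 112 = 8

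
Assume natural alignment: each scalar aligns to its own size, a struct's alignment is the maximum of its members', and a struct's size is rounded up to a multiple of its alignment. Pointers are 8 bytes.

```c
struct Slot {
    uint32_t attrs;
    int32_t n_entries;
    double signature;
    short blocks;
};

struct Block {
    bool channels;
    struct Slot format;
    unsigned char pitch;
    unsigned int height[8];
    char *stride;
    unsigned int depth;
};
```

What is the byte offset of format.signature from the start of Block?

Slot: attrs at 0 (size 4, align 4) → ends 4; n_entries at 4 (size 4, align 4) → ends 8; signature at 8 (size 8, align 8) → ends 16; blocks at 16 (size 2, align 2) → ends 18; tail pad 6 to reach multiple of 8; total 24 bytes, alignment 8
channels at 0 (size 1, align 1) → ends 1
pad 7 to align 8 for format
format at 8 (size 24, align 8) → ends 32
within Slot: signature at 8
8 + 8 = 16

16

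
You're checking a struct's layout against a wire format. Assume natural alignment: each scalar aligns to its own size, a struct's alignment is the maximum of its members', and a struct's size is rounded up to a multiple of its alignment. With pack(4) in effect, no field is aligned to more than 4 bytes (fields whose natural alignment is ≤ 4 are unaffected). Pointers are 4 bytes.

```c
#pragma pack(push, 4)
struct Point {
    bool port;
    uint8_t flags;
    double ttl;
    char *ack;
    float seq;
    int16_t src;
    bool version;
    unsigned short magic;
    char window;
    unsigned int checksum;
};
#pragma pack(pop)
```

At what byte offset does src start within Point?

port at 0 (size 1, align 1) → ends 1
flags at 1 (size 1, align 1) → ends 2
pad 2 to align 4 for ttl
ttl at 4 (size 8, align 4) → ends 12
ack at 12 (size 4, align 4) → ends 16
seq at 16 (size 4, align 4) → ends 20
src at 20 (size 2, align 2) → ends 22

20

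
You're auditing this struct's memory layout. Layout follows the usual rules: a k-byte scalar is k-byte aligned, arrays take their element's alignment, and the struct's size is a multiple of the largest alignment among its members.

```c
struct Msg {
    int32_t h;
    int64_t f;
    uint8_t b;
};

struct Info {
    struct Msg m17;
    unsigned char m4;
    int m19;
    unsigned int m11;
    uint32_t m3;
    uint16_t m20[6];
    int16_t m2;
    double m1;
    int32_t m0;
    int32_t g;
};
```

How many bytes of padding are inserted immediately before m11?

0

Msg: 0..4  h  (4B, 4-aligned); 4..8  -- padding (4B); 8..16  f  (8B, 8-aligned); 16..17  b  (1B, 1-aligned); 17..24  -- tail padding (7B); sizeof = 24, alignof = 8
0..24  m17  (24B, 8-aligned)
24..25  m4  (1B, 1-aligned)
25..28  -- padding (3B)
28..32  m19  (4B, 4-aligned)
32..36  m11  (4B, 4-aligned)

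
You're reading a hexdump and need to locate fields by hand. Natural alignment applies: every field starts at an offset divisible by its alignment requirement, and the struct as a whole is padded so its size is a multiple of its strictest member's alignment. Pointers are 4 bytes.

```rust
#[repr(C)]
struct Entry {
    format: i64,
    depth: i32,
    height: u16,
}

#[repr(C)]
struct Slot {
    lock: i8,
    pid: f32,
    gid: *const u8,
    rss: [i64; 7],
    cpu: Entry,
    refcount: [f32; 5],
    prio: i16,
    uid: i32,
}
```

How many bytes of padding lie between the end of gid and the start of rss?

4

Entry: 0..8  format  (8B, 8-aligned); 8..12  depth  (4B, 4-aligned); 12..14  height  (2B, 2-aligned); 14..16  -- tail padding (2B); sizeof = 16, alignof = 8
0..1  lock  (1B, 1-aligned)
1..4  -- padding (3B)
4..8  pid  (4B, 4-aligned)
8..12  gid  (4B, 4-aligned)
12..16  -- padding (4B)
16..72  rss  (56B, 8-aligned)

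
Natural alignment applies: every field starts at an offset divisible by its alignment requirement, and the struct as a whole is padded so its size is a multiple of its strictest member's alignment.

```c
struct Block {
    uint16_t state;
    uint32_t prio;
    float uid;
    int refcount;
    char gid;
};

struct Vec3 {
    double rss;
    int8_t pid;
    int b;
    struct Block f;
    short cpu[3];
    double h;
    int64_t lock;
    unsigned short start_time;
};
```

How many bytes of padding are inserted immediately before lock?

0

Block: state at 0 (size 2, align 2) → ends 2; pad 2 to align 4 for prio; prio at 4 (size 4, align 4) → ends 8; uid at 8 (size 4, align 4) → ends 12; refcount at 12 (size 4, align 4) → ends 16; gid at 16 (size 1, align 1) → ends 17; tail pad 3 to reach multiple of 4; total 20 bytes, alignment 4
rss at 0 (size 8, align 8) → ends 8
pid at 8 (size 1, align 1) → ends 9
pad 3 to align 4 for b
b at 12 (size 4, align 4) → ends 16
f at 16 (size 20, align 4) → ends 36
cpu at 36 (size 6, align 2) → ends 42
pad 6 to align 8 for h
h at 48 (size 8, align 8) → ends 56
lock at 56 (size 8, align 8) → ends 64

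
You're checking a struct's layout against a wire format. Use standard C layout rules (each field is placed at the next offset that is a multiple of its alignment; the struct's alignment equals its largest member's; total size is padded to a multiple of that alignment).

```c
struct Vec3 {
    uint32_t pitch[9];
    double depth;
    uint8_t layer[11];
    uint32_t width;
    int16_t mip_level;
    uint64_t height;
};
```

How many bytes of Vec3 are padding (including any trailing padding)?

@0: pitch [36B, align 4] → 36
+4 pad (align 8)
@40: depth [8B, align 8] → 48
@48: layer [11B, align 1] → 59
+1 pad (align 4)
@60: width [4B, align 4] → 64
@64: mip_level [2B, align 2] → 66
+6 pad (align 8)
@72: height [8B, align 8] → 80
size 80, align 8
data bytes 69, size 80 → padding 11

11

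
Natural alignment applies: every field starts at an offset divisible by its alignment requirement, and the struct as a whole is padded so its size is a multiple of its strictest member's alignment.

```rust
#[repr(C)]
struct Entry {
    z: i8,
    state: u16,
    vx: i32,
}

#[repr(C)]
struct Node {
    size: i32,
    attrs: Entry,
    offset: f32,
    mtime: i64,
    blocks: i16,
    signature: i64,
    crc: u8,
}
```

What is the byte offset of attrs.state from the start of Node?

6

Entry: 0..1  z  (1B, 1-aligned); 1..2  -- padding (1B); 2..4  state  (2B, 2-aligned); 4..8  vx  (4B, 4-aligned); sizeof = 8, alignof = 4
0..4  size  (4B, 4-aligned)
4..12  attrs  (8B, 4-aligned)
within Entry: state at 2
4 + 2 = 6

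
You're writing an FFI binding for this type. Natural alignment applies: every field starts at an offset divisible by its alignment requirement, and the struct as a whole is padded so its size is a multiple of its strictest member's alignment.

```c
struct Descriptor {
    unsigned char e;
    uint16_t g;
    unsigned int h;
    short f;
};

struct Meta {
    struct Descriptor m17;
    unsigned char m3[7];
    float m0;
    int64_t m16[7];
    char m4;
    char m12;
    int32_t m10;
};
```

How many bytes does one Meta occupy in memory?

Descriptor: e at 0 (size 1, align 1) → ends 1; pad 1 to align 2 for g; g at 2 (size 2, align 2) → ends 4; h at 4 (size 4, align 4) → ends 8; f at 8 (size 2, align 2) → ends 10; tail pad 2 to reach multiple of 4; total 12 bytes, alignment 4
m17 at 0 (size 12, align 4) → ends 12
m3 at 12 (size 7, align 1) → ends 19
pad 1 to align 4 for m0
m0 at 20 (size 4, align 4) → ends 24
m16 at 24 (size 56, align 8) → ends 80
m4 at 80 (size 1, align 1) → ends 81
m12 at 81 (size 1, align 1) → ends 82
pad 2 to align 4 for m10
m10 at 84 (size 4, align 4) → ends 88
total 88 bytes, alignment 8

88 bytes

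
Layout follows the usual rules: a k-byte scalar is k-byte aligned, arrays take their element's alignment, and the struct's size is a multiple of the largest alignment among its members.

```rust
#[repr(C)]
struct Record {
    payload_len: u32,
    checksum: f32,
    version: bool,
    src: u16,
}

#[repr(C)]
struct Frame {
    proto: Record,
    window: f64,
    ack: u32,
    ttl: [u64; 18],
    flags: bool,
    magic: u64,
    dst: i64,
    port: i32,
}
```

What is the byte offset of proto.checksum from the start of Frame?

Record: payload_len at 0 (size 4, align 4) → ends 4; checksum at 4 (size 4, align 4) → ends 8; version at 8 (size 1, align 1) → ends 9; pad 1 to align 2 for src; src at 10 (size 2, align 2) → ends 12; total 12 bytes, alignment 4
proto at 0 (size 12, align 4) → ends 12
within Record: checksum at 4
0 + 4 = 4

4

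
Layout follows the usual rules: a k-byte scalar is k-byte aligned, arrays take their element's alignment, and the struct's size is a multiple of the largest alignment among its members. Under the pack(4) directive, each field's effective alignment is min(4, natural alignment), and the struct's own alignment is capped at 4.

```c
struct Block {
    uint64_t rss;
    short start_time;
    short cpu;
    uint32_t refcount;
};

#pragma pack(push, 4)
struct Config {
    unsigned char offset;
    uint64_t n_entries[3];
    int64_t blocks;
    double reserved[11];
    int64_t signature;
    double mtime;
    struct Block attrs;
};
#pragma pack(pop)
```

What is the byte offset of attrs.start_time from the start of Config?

148

Block: @0: rss [8B, align 8] → 8; @8: start_time [2B, align 2] → 10; @10: cpu [2B, align 2] → 12; @12: refcount [4B, align 4] → 16; size 16, align 8
@0: offset [1B, align 1] → 1
+3 pad (align 4)
@4: n_entries [24B, align 4] → 28
@28: blocks [8B, align 4] → 36
@36: reserved [88B, align 4] → 124
@124: signature [8B, align 4] → 132
@132: mtime [8B, align 4] → 140
@140: attrs [16B, align 4] → 156
within Block: start_time at 8
140 + 8 = 148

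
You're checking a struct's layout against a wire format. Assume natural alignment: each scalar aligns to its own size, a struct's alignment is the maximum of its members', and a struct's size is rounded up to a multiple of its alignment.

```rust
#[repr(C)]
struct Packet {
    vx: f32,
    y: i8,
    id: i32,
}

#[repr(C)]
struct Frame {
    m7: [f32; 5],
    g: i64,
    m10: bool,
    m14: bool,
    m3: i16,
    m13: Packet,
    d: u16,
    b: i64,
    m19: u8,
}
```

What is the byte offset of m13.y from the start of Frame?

Packet: vx at 0 (size 4, align 4) → ends 4; y at 4 (size 1, align 1) → ends 5; pad 3 to align 4 for id; id at 8 (size 4, align 4) → ends 12; total 12 bytes, alignment 4
m7 at 0 (size 20, align 4) → ends 20
pad 4 to align 8 for g
g at 24 (size 8, align 8) → ends 32
m10 at 32 (size 1, align 1) → ends 33
m14 at 33 (size 1, align 1) → ends 34
m3 at 34 (size 2, align 2) → ends 36
m13 at 36 (size 12, align 4) → ends 48
within Packet: y at 4
36 + 4 = 40

40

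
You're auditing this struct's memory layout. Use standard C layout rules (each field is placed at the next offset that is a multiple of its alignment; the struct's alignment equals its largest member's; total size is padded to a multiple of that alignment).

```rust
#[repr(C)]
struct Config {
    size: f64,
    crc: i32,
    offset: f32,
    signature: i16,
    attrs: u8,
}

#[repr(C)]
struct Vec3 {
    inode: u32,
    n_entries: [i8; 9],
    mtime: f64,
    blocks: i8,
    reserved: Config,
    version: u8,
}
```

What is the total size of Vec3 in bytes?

64

Config: size at 0 (size 8, align 8) → ends 8; crc at 8 (size 4, align 4) → ends 12; offset at 12 (size 4, align 4) → ends 16; signature at 16 (size 2, align 2) → ends 18; attrs at 18 (size 1, align 1) → ends 19; tail pad 5 to reach multiple of 8; total 24 bytes, alignment 8
inode at 0 (size 4, align 4) → ends 4
n_entries at 4 (size 9, align 1) → ends 13
pad 3 to align 8 for mtime
mtime at 16 (size 8, align 8) → ends 24
blocks at 24 (size 1, align 1) → ends 25
pad 7 to align 8 for reserved
reserved at 32 (size 24, align 8) → ends 56
version at 56 (size 1, align 1) → ends 57
tail pad 7 to reach multiple of 8
total 64 bytes, alignment 8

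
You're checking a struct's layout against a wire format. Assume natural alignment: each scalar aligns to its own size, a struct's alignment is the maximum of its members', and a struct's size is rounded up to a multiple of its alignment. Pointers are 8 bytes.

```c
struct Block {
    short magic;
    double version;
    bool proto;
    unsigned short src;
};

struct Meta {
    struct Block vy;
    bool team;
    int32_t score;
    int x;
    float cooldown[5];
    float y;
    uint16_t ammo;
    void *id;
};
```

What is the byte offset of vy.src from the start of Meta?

Block: magic at 0 (size 2, align 2) → ends 2; pad 6 to align 8 for version; version at 8 (size 8, align 8) → ends 16; proto at 16 (size 1, align 1) → ends 17; pad 1 to align 2 for src; src at 18 (size 2, align 2) → ends 20; tail pad 4 to reach multiple of 8; total 24 bytes, alignment 8
vy at 0 (size 24, align 8) → ends 24
within Block: src at 18
0 + 18 = 18

18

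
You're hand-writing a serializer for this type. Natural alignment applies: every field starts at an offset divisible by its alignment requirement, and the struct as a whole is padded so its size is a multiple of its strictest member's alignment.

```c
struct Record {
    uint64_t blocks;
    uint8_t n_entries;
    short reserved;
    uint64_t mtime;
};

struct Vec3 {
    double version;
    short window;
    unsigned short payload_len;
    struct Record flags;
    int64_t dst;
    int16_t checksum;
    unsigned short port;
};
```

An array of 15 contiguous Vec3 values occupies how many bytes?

840

Record: blocks at 0 (size 8, align 8) → ends 8; n_entries at 8 (size 1, align 1) → ends 9; pad 1 to align 2 for reserved; reserved at 10 (size 2, align 2) → ends 12; pad 4 to align 8 for mtime; mtime at 16 (size 8, align 8) → ends 24; total 24 bytes, alignment 8
version at 0 (size 8, align 8) → ends 8
window at 8 (size 2, align 2) → ends 10
payload_len at 10 (size 2, align 2) → ends 12
pad 4 to align 8 for flags
flags at 16 (size 24, align 8) → ends 40
dst at 40 (size 8, align 8) → ends 48
checksum at 48 (size 2, align 2) → ends 50
port at 50 (size 2, align 2) → ends 52
tail pad 4 to reach multiple of 8
total 56 bytes, alignment 8
array of 15: 15 × 56 = 840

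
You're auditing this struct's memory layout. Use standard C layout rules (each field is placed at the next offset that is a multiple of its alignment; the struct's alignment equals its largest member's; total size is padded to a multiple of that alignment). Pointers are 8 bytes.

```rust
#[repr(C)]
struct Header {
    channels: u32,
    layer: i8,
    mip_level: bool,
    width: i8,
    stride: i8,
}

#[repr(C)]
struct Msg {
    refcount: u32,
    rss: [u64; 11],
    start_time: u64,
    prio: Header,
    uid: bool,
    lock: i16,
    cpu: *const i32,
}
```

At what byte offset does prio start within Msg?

104

Header: channels at 0 (size 4, align 4) → ends 4; layer at 4 (size 1, align 1) → ends 5; mip_level at 5 (size 1, align 1) → ends 6; width at 6 (size 1, align 1) → ends 7; stride at 7 (size 1, align 1) → ends 8; total 8 bytes, alignment 4
refcount at 0 (size 4, align 4) → ends 4
pad 4 to align 8 for rss
rss at 8 (size 88, align 8) → ends 96
start_time at 96 (size 8, align 8) → ends 104
prio at 104 (size 8, align 4) → ends 112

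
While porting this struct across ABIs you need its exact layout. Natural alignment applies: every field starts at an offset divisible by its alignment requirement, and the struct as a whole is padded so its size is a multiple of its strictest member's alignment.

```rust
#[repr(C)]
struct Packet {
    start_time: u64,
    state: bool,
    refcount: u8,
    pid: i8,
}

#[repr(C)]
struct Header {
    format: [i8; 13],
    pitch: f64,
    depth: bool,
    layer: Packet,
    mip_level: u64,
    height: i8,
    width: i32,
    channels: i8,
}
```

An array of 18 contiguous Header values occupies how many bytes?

Packet: 0..8  start_time  (8B, 8-aligned); 8..9  state  (1B, 1-aligned); 9..10  refcount  (1B, 1-aligned); 10..11  pid  (1B, 1-aligned); 11..16  -- tail padding (5B); sizeof = 16, alignof = 8
0..13  format  (13B, 1-aligned)
13..16  -- padding (3B)
16..24  pitch  (8B, 8-aligned)
24..25  depth  (1B, 1-aligned)
25..32  -- padding (7B)
32..48  layer  (16B, 8-aligned)
48..56  mip_level  (8B, 8-aligned)
56..57  height  (1B, 1-aligned)
57..60  -- padding (3B)
60..64  width  (4B, 4-aligned)
64..65  channels  (1B, 1-aligned)
65..72  -- tail padding (7B)
sizeof = 72, alignof = 8
array of 18: 18 × 72 = 1296

1296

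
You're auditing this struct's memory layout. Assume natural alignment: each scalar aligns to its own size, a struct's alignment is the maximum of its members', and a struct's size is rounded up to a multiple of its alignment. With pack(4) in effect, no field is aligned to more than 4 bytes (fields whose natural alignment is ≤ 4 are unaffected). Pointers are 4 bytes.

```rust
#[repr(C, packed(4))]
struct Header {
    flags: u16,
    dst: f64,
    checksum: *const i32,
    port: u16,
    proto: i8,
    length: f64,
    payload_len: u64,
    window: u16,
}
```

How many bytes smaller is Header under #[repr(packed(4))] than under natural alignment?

8

natural layout:
  @0: flags [2B, align 2] → 2
  +6 pad (align 8)
  @8: dst [8B, align 8] → 16
  @16: checksum [4B, align 4] → 20
  @20: port [2B, align 2] → 22
  @22: proto [1B, align 1] → 23
  +1 pad (align 8)
  @24: length [8B, align 8] → 32
  @32: payload_len [8B, align 8] → 40
  @40: window [2B, align 2] → 42
  +6 tail pad (align 8)
  size 48, align 8
packed(4) layout:
  @0: flags [2B, align 2] → 2
  +2 pad (align 4)
  @4: dst [8B, align 4] → 12
  @12: checksum [4B, align 4] → 16
  @16: port [2B, align 2] → 18
  @18: proto [1B, align 1] → 19
  +1 pad (align 4)
  @20: length [8B, align 4] → 28
  @28: payload_len [8B, align 4] → 36
  @36: window [2B, align 2] → 38
  +2 tail pad (align 4)
  size 40, align 4
48 − 40 = 8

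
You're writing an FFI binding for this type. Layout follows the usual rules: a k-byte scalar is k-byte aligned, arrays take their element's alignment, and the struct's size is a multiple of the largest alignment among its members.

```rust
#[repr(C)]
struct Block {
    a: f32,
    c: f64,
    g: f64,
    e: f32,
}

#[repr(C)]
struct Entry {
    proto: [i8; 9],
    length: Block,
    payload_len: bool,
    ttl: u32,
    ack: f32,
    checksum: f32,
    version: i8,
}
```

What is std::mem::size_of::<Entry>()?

72

Block: @0: a [4B, align 4] → 4; +4 pad (align 8); @8: c [8B, align 8] → 16; @16: g [8B, align 8] → 24; @24: e [4B, align 4] → 28; +4 tail pad (align 8); size 32, align 8
@0: proto [9B, align 1] → 9
+7 pad (align 8)
@16: length [32B, align 8] → 48
@48: payload_len [1B, align 1] → 49
+3 pad (align 4)
@52: ttl [4B, align 4] → 56
@56: ack [4B, align 4] → 60
@60: checksum [4B, align 4] → 64
@64: version [1B, align 1] → 65
+7 tail pad (align 8)
size 72, align 8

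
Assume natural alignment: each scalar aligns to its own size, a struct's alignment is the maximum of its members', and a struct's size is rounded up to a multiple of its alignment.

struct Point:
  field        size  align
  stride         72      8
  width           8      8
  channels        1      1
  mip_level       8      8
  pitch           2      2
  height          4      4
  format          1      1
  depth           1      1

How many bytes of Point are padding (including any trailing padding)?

15

0..72  stride  (72B, 8-aligned)
72..80  width  (8B, 8-aligned)
80..81  channels  (1B, 1-aligned)
81..88  -- padding (7B)
88..96  mip_level  (8B, 8-aligned)
96..98  pitch  (2B, 2-aligned)
98..100  -- padding (2B)
100..104  height  (4B, 4-aligned)
104..105  format  (1B, 1-aligned)
105..106  depth  (1B, 1-aligned)
106..112  -- tail padding (6B)
sizeof = 112, alignof = 8
data bytes 97, size 112 → padding 15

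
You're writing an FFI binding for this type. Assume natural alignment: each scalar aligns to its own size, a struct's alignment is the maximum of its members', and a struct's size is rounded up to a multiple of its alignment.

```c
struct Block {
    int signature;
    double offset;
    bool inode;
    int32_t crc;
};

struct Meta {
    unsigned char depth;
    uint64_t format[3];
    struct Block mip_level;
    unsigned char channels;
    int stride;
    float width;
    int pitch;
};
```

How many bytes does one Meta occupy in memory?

72 bytes

Block: @0: signature [4B, align 4] → 4; +4 pad (align 8); @8: offset [8B, align 8] → 16; @16: inode [1B, align 1] → 17; +3 pad (align 4); @20: crc [4B, align 4] → 24; size 24, align 8
@0: depth [1B, align 1] → 1
+7 pad (align 8)
@8: format [24B, align 8] → 32
@32: mip_level [24B, align 8] → 56
@56: channels [1B, align 1] → 57
+3 pad (align 4)
@60: stride [4B, align 4] → 64
@64: width [4B, align 4] → 68
@68: pitch [4B, align 4] → 72
size 72, align 8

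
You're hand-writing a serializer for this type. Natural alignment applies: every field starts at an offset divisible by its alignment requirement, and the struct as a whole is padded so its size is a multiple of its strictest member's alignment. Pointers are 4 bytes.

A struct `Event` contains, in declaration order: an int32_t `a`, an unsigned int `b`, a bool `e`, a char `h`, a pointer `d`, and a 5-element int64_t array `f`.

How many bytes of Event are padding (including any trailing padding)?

2

0..4  a  (4B, 4-aligned)
4..8  b  (4B, 4-aligned)
8..9  e  (1B, 1-aligned)
9..10  h  (1B, 1-aligned)
10..12  -- padding (2B)
12..16  d  (4B, 4-aligned)
16..56  f  (40B, 8-aligned)
sizeof = 56, alignof = 8
data bytes 54, size 56 → padding 2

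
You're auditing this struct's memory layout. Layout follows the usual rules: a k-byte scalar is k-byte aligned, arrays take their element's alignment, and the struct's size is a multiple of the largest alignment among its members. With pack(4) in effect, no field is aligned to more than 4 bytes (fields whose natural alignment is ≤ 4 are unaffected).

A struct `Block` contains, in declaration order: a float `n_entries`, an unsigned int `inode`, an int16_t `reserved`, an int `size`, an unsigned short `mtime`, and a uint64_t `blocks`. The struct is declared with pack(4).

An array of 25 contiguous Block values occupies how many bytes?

@0: n_entries [4B, align 4] → 4
@4: inode [4B, align 4] → 8
@8: reserved [2B, align 2] → 10
+2 pad (align 4)
@12: size [4B, align 4] → 16
@16: mtime [2B, align 2] → 18
+2 pad (align 4)
@20: blocks [8B, align 4] → 28
size 28, align 4
array of 25: 25 × 28 = 700

700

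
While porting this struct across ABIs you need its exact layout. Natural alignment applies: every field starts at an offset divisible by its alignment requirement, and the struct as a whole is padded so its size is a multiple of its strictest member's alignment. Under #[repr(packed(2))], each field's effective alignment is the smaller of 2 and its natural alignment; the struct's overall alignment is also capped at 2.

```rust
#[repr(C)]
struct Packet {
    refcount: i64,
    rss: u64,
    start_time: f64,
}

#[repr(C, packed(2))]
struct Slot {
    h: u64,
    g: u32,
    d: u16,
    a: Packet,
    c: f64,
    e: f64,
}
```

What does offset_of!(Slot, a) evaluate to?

14

Packet: refcount at 0 (size 8, align 8) → ends 8; rss at 8 (size 8, align 8) → ends 16; start_time at 16 (size 8, align 8) → ends 24; total 24 bytes, alignment 8
h at 0 (size 8, align 2) → ends 8
g at 8 (size 4, align 2) → ends 12
d at 12 (size 2, align 2) → ends 14
a at 14 (size 24, align 2) → ends 38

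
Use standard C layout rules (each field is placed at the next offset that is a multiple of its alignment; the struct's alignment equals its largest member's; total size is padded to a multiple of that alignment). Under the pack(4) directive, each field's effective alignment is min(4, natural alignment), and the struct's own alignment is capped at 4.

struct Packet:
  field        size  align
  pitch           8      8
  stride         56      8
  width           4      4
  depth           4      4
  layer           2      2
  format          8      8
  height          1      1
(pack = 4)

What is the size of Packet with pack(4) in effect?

pitch at 0 (size 8, align 4) → ends 8
stride at 8 (size 56, align 4) → ends 64
width at 64 (size 4, align 4) → ends 68
depth at 68 (size 4, align 4) → ends 72
layer at 72 (size 2, align 2) → ends 74
pad 2 to align 4 for format
format at 76 (size 8, align 4) → ends 84
height at 84 (size 1, align 1) → ends 85
tail pad 3 to reach multiple of 4
total 88 bytes, alignment 4

88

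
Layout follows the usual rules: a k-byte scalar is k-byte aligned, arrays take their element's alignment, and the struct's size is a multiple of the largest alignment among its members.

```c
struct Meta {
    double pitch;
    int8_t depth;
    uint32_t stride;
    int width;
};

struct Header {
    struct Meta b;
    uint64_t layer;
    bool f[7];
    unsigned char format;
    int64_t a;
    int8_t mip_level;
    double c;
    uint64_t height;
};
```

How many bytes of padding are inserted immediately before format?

Meta: pitch at 0 (size 8, align 8) → ends 8; depth at 8 (size 1, align 1) → ends 9; pad 3 to align 4 for stride; stride at 12 (size 4, align 4) → ends 16; width at 16 (size 4, align 4) → ends 20; tail pad 4 to reach multiple of 8; total 24 bytes, alignment 8
b at 0 (size 24, align 8) → ends 24
layer at 24 (size 8, align 8) → ends 32
f at 32 (size 7, align 1) → ends 39
format at 39 (size 1, align 1) → ends 40

0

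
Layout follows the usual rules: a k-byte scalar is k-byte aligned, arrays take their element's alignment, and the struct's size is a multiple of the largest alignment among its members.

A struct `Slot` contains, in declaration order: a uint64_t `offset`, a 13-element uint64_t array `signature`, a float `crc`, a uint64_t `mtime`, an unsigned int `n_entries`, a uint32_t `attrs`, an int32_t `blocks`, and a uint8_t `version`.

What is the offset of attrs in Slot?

offset at 0 (size 8, align 8) → ends 8
signature at 8 (size 104, align 8) → ends 112
crc at 112 (size 4, align 4) → ends 116
pad 4 to align 8 for mtime
mtime at 120 (size 8, align 8) → ends 128
n_entries at 128 (size 4, align 4) → ends 132
attrs at 132 (size 4, align 4) → ends 136

132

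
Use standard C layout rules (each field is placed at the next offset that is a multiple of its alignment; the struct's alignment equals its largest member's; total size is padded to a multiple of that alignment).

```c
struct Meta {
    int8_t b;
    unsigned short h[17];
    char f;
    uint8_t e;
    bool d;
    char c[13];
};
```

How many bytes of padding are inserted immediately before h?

1

@0: b [1B, align 1] → 1
+1 pad (align 2)
@2: h [34B, align 2] → 36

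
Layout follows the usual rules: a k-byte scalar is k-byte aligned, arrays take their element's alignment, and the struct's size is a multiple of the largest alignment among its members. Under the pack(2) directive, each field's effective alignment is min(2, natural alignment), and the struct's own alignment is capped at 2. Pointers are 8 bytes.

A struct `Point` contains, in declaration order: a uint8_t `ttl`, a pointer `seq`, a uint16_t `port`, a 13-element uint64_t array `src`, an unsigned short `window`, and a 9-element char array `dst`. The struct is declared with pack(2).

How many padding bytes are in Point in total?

0..1  ttl  (1B, 1-aligned)
1..2  -- padding (1B)
2..10  seq  (8B, 2-aligned)
10..12  port  (2B, 2-aligned)
12..116  src  (104B, 2-aligned)
116..118  window  (2B, 2-aligned)
118..127  dst  (9B, 1-aligned)
127..128  -- tail padding (1B)
sizeof = 128, alignof = 2
data bytes 126, size 128 → padding 2

2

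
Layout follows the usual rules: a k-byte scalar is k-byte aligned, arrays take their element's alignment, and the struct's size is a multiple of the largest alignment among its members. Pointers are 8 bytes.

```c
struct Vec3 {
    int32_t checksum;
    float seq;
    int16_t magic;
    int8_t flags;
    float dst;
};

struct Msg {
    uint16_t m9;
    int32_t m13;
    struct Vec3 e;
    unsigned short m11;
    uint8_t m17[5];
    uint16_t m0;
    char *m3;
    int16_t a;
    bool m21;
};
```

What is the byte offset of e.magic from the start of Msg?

16

Vec3: checksum at 0 (size 4, align 4) → ends 4; seq at 4 (size 4, align 4) → ends 8; magic at 8 (size 2, align 2) → ends 10; flags at 10 (size 1, align 1) → ends 11; pad 1 to align 4 for dst; dst at 12 (size 4, align 4) → ends 16; total 16 bytes, alignment 4
m9 at 0 (size 2, align 2) → ends 2
pad 2 to align 4 for m13
m13 at 4 (size 4, align 4) → ends 8
e at 8 (size 16, align 4) → ends 24
within Vec3: magic at 8
8 + 8 = 16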